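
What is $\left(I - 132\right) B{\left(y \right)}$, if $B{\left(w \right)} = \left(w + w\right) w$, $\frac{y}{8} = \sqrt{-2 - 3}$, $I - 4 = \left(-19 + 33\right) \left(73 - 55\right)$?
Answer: $-79360$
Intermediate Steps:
$I = 256$ ($I = 4 + \left(-19 + 33\right) \left(73 - 55\right) = 4 + 14 \cdot 18 = 4 + 252 = 256$)
$y = 8 i \sqrt{5}$ ($y = 8 \sqrt{-2 - 3} = 8 \sqrt{-5} = 8 i \sqrt{5} \approx 17.889 i$)
$B{\left(w \right)} = 2 w^{2}$ ($B{\left(w \right)} = 2 w w = 2 w^{2}$)
$\left(I - 132\right) B{\left(y \right)} = \left(256 - 132\right) 2 \left(8 i \sqrt{5}\right)^{2} = 124 \cdot 2 \left(-320\right) = 124 \left(-640\right) = -79360$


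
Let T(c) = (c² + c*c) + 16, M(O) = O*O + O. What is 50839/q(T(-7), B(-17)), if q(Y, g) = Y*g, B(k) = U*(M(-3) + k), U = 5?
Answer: -50839/6270 ≈ -8.1083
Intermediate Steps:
M(O) = O + O² (M(O) = O² + O = O + O²)
T(c) = 16 + 2*c² (T(c) = (c² + c²) + 16 = 2*c² + 16 = 16 + 2*c²)
B(k) = 30 + 5*k (B(k) = 5*(-3*(1 - 3) + k) = 5*(-3*(-2) + k) = 5*(6 + k) = 30 + 5*k)
50839/q(T(-7), B(-17)) = 50839/(((16 + 2*(-7)²)*(30 + 5*(-17)))) = 50839/(((16 + 2*49)*(30 - 85))) = 50839/(((16 + 98)*(-55))) = 50839/((114*(-55))) = 50839/(-6270) = 50839*(-1/6270) = -50839/6270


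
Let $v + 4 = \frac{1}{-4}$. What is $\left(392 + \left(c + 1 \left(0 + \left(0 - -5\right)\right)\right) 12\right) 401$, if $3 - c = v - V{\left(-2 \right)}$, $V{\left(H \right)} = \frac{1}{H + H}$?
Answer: $214936$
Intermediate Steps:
$V{\left(H \right)} = \frac{1}{2 H}$
$v = - \frac{17}{4}$ ($v = -4 + \frac{1}{-4} = -4 - \frac{1}{4} = - \frac{17}{4} \approx -4.25$)
$c = 7$ ($c = 3 - \left(- \frac{17}{4} - \frac{1}{2 \left(-2\right)}\right) = 3 - \left(- \frac{17}{4} - \frac{1}{2} \left(- \frac{1}{2}\right)\right) = 3 - \left(- \frac{17}{4} - - \frac{1}{4}\right) = 3 - \left(- \frac{17}{4} + \frac{1}{4}\right) = 3 - -4 = 3 + 4 = 7$)
$\left(392 + \left(c + 1 \left(0 + \left(0 - -5\right)\right)\right) 12\right) 401 = \left(392 + \left(7 + 1 \left(0 + \left(0 - -5\right)\right)\right) 12\right) 401 = \left(392 + \left(7 + 1 \left(0 + \left(0 + 5\right)\right)\right) 12\right) 401 = \left(392 + \left(7 + 1 \left(0 + 5\right)\right) 12\right) 401 = \left(392 + \left(7 + 1 \cdot 5\right) 12\right) 401 = \left(392 + \left(7 + 5\right) 12\right) 401 = \left(392 + 12 \cdot 12\right) 401 = \left(392 + 144\right) 401 = 536 \cdot 401 = 214936$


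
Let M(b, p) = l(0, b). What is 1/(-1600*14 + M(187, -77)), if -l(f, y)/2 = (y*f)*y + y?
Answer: -1/22774 ≈ -4.3910e-5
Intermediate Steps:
l(f, y) = -2*y - 2*f*y² (l(f, y) = -2*((y*f)*y + y) = -2*((f*y)*y + y) = -2*(f*y² + y) = -2*(y + f*y²) = -2*y - 2*f*y²)
M(b, p) = -2*b (M(b, p) = -2*b*(1 + 0*b) = -2*b*(1 + 0) = -2*b*1 = -2*b)
1/(-1600*14 + M(187, -77)) = 1/(-1600*14 - 2*187) = 1/(-22400 - 374) = 1/(-22774) = -1/22774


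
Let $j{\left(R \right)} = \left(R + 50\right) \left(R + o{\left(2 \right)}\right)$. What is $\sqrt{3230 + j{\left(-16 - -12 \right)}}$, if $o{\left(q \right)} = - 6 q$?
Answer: $\sqrt{2494} \approx 49.94$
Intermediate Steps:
$j{\left(R \right)} = \left(-12 + R\right) \left(50 + R\right)$ ($j{\left(R \right)} = \left(R + 50\right) \left(R - 12\right) = \left(50 + R\right) \left(R - 12\right) = \left(50 + R\right) \left(-12 + R\right) = \left(-12 + R\right) \left(50 + R\right)$)
$\sqrt{3230 + j{\left(-16 - -12 \right)}} = \sqrt{3230 + \left(-600 + \left(-16 - -12\right)^{2} + 38 \left(-16 - -12\right)\right)} = \sqrt{3230 + \left(-600 + \left(-16 + 12\right)^{2} + 38 \left(-16 + 12\right)\right)} = \sqrt{3230 + \left(-600 + \left(-4\right)^{2} + 38 \left(-4\right)\right)} = \sqrt{3230 - 736} = \sqrt{2494}$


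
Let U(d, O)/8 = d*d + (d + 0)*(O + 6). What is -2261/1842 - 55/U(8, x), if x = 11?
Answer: -371891/294720 ≈ -1.2618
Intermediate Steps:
U(d, O) = 8*d**2 + 8*d*(6 + O) (U(d, O) = 8*(d*d + (d + 0)*(O + 6)) = 8*(d**2 + d*(6 + O)) = 8*d**2 + 8*d*(6 + O))
-2261/1842 - 55/U(8, x) = -2261/1842 - 55*1/(64*(6 + 11 + 8)) = -2261*1/1842 - 55/(8*8*25) = -2261/1842 - 55/1600 = -2261/1842 - 55*1/1600 = -2261/1842 - 11/320 = -371891/294720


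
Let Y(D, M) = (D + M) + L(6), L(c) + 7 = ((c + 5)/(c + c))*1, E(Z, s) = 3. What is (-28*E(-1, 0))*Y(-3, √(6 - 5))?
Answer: 679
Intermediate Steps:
L(c) = -7 + (5 + c)/(2*c) (L(c) = -7 + ((c + 5)/(c + c))*1 = -7 + ((5 + c)/((2*c)))*1 = -7 + ((5 + c)*(1/(2*c)))*1 = -7 + ((5 + c)/(2*c))*1 = -7 + (5 + c)/(2*c))
Y(D, M) = -73/12 + D + M (Y(D, M) = (D + M) + (½)*(5 - 13*6)/6 = (D + M) + (½)*(⅙)*(5 - 78) = (D + M) + (½)*(⅙)*(-73) = (D + M) - 73/12 = -73/12 + D + M)
(-28*E(-1, 0))*Y(-3, √(6 - 5)) = (-28*3)*(-73/12 - 3 + √(6 - 5)) = -84*(-73/12 - 3 + √1) = -84*(-73/12 - 3 + 1) = -84*(-97/12) = 679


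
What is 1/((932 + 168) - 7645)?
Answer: -1/6545 ≈ -0.00015279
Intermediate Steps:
1/((932 + 168) - 7645) = 1/(1100 - 7645) = 1/(-6545) = -1/6545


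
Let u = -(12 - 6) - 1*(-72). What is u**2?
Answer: 4356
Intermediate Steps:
u = 66 (u = -1*6 + 72 = -6 + 72 = 66)
u**2 = 66**2 = 4356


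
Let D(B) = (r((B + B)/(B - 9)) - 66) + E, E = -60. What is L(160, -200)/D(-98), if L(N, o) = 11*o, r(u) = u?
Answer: 117700/6643 ≈ 17.718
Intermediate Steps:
D(B) = -126 + 2*B/(-9 + B) (D(B) = ((B + B)/(B - 9) - 66) - 60 = ((2*B)/(-9 + B) - 66) - 60 = (2*B/(-9 + B) - 66) - 60 = (-66 + 2*B/(-9 + B)) - 60 = -126 + 2*B/(-9 + B))
L(160, -200)/D(-98) = (11*(-200))/((2*(567 - 62*(-98))/(-9 - 98))) = -2200*(-107/(2*(567 + 6076))) = -2200/(2*(-1/107)*6643) = -2200/(-13286/107) = -2200*(-107/13286) = 117700/6643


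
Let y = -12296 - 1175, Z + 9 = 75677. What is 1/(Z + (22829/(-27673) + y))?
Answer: 27673/1721154752 ≈ 1.6078e-5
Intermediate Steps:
Z = 75668 (Z = -9 + 75677 = 75668)
y = -13471
1/(Z + (22829/(-27673) + y)) = 1/(75668 + (22829/(-27673) - 13471)) = 1/(75668 + (22829*(-1/27673) - 13471)) = 1/(75668 + (-22829/27673 - 13471)) = 1/(75668 - 372805812/27673) = 1/(1721154752/27673) = 27673/1721154752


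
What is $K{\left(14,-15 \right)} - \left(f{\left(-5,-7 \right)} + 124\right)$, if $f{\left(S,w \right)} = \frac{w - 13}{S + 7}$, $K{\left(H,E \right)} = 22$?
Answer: $-92$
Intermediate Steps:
$f{\left(S,w \right)} = \frac{-13 + w}{7 + S}$
$K{\left(14,-15 \right)} - \left(f{\left(-5,-7 \right)} + 124\right) = 22 - \left(\frac{-13 - 7}{7 - 5} + 124\right) = 22 - \left(\frac{1}{2} \left(-20\right) + 124\right) = 22 - \left(-10 + 124\right) = 22 - 114 = -92$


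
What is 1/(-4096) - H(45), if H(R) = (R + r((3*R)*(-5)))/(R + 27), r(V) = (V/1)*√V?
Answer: -2561/4096 + 1125*I*√3/8 ≈ -0.62524 + 243.57*I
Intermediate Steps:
r(V) = V^(3/2) (r(V) = (V*1)*√V = V*√V = V^(3/2))
H(R) = (R + 15*√15*(-R)^(3/2))/(27 + R) (H(R) = (R + ((3*R)*(-5))^(3/2))/(R + 27) = (R + (-15*R)^(3/2))/(27 + R) = (R + 15*√15*(-R)^(3/2))/(27 + R))
1/(-4096) - H(45) = 1/(-4096) - (45 + 15*√15*(-1*45)^(3/2))/(27 + 45) = -1/4096 - (45 + 15*√15*(-45)^(3/2))/72 = -1/4096 - (45 + 15*√15*(-135*I*√5))/72 = -1/4096 - (45 - 10125*I*√3)/72 = -1/4096 - (5/8 - 1125*I*√3/8) = -1/4096 + (-5/8 + 1125*I*√3/8) = -2561/4096 + 1125*I*√3/8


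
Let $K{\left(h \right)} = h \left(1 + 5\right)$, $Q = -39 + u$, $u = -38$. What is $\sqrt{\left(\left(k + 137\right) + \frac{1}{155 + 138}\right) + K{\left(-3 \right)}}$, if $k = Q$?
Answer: $\frac{\sqrt{3605951}}{293} \approx 6.481$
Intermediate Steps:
$Q = -77$ ($Q = -39 - 38 = -77$)
$k = -77$
$K{\left(h \right)} = 6 h$ ($K{\left(h \right)} = h 6 = 6 h$)
$\sqrt{\left(\left(k + 137\right) + \frac{1}{155 + 138}\right) + K{\left(-3 \right)}} = \sqrt{\left(\left(-77 + 137\right) + \frac{1}{155 + 138}\right) + 6 \left(-3\right)} = \sqrt{\left(60 + \frac{1}{293}\right) - 18} = \sqrt{\frac{17581}{293} - 18} = \sqrt{\frac{12307}{293}} = \frac{\sqrt{3605951}}{293}$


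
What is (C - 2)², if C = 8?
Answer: 36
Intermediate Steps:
(C - 2)² = (8 - 2)² = 6² = 36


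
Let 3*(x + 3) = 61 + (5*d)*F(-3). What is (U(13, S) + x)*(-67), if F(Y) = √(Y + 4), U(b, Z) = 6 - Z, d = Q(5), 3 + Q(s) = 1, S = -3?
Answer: -1541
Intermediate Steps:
Q(s) = -2 (Q(s) = -3 + 1 = -2)
d = -2
F(Y) = √(4 + Y)
x = 14 (x = -3 + (61 + (5*(-2))*√(4 - 3))/3 = -3 + (61 - 10*√1)/3 = -3 + (61 - 10*1)/3 = -3 + (61 - 10)/3 = -3 + (⅓)*51 = -3 + 17 = 14)
(U(13, S) + x)*(-67) = ((6 - 1*(-3)) + 14)*(-67) = ((6 + 3) + 14)*(-67) = (9 + 14)*(-67) = 23*(-67) = -1541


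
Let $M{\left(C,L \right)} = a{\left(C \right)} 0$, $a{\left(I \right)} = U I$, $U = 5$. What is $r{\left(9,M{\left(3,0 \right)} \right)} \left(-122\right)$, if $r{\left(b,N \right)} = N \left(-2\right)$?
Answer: $0$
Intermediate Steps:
$a{\left(I \right)} = 5 I$
$M{\left(C,L \right)} = 0$ ($M{\left(C,L \right)} = 5 C 0 = 0$)
$r{\left(b,N \right)} = - 2 N$
$r{\left(9,M{\left(3,0 \right)} \right)} \left(-122\right) = \left(-2\right) 0 \left(-122\right) = 0 \left(-122\right) = 0$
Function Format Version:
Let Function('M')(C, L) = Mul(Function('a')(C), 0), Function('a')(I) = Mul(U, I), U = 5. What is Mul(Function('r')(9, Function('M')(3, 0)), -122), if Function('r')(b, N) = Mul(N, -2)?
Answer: 0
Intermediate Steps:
Function('a')(I) = Mul(5, I)
Function('M')(C, L) = 0 (Function('M')(C, L) = Mul(Mul(5, C), 0) = 0)
Function('r')(b, N) = Mul(-2, N)
Mul(Function('r')(9, Function('M')(3, 0)), -122) = Mul(Mul(-2, 0), -122) = Mul(0, -122) = 0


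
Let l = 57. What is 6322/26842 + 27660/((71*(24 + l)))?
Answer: 129801257/25728057 ≈ 5.0451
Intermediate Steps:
6322/26842 + 27660/((71*(24 + l))) = 6322/26842 + 27660/((71*(24 + 57))) = 6322*(1/26842) + 27660/((71*81)) = 3161/13421 + 27660/5751 = 3161/13421 + 27660*(1/5751) = 3161/13421 + 9220/1917 = 129801257/25728057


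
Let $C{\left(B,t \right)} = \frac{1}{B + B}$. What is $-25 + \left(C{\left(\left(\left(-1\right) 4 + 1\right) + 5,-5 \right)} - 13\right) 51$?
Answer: $- \frac{2701}{4} \approx -675.25$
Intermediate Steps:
$C{\left(B,t \right)} = \frac{1}{2 B}$
$-25 + \left(C{\left(\left(\left(-1\right) 4 + 1\right) + 5,-5 \right)} - 13\right) 51 = -25 + \left(\frac{1}{2 \left(\left(\left(-1\right) 4 + 1\right) + 5\right)} - 13\right) 51 = -25 + \left(\frac{1}{2 \left(\left(-4 + 1\right) + 5\right)} - 13\right) 51 = -25 + \left(\frac{1}{2 \left(-3 + 5\right)} - 13\right) 51 = -25 + \left(\frac{1}{2 \cdot 2} - 13\right) 51 = -25 + \left(\frac{1}{2} \cdot \frac{1}{2} - 13\right) 51 = -25 + \left(\frac{1}{4} - 13\right) 51 = -25 - \frac{2601}{4} = - \frac{2701}{4}$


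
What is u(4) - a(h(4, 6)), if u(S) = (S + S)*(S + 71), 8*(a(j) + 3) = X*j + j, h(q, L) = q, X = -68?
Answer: 1273/2 ≈ 636.50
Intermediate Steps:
a(j) = -3 - 67*j/8 (a(j) = -3 + (-68*j + j)/8 = -3 + (-67*j)/8 = -3 - 67*j/8)
u(S) = 2*S*(71 + S) (u(S) = (2*S)*(71 + S) = 2*S*(71 + S))
u(4) - a(h(4, 6)) = 2*4*(71 + 4) - (-3 - 67/8*4) = 2*4*75 - (-3 - 67/2) = 600 - 1*(-73/2) = 600 + 73/2 = 1273/2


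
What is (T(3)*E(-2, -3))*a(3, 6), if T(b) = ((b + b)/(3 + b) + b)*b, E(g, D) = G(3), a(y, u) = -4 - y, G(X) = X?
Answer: -252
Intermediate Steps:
E(g, D) = 3
T(b) = b*(b + 2*b/(3 + b)) (T(b) = ((2*b)/(3 + b) + b)*b = (2*b/(3 + b) + b)*b = (b + 2*b/(3 + b))*b = b*(b + 2*b/(3 + b)))
(T(3)*E(-2, -3))*a(3, 6) = ((3**2*(5 + 3)/(3 + 3))*3)*(-4 - 1*3) = ((9*8/6)*3)*(-4 - 3) = ((9*(1/6)*8)*3)*(-7) = (12*3)*(-7) = 36*(-7) = -252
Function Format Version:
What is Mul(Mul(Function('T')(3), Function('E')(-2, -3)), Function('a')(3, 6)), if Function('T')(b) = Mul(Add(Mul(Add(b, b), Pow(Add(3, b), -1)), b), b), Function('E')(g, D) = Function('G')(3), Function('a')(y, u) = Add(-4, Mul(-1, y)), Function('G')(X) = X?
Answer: -252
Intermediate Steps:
Function('E')(g, D) = 3
Function('T')(b) = Mul(b, Add(b, Mul(2, b, Pow(Add(3, b), -1)))) (Function('T')(b) = Mul(Add(Mul(Mul(2, b), Pow(Add(3, b), -1)), b), b) = Mul(Add(Mul(2, b, Pow(Add(3, b), -1)), b), b) = Mul(Add(b, Mul(2, b, Pow(Add(3, b), -1))), b) = Mul(b, Add(b, Mul(2, b, Pow(Add(3, b), -1)))))
Mul(Mul(Function('T')(3), Function('E')(-2, -3)), Function('a')(3, 6)) = Mul(Mul(Mul(Pow(3, 2), Pow(Add(3, 3), -1), Add(5, 3)), 3), Add(-4, Mul(-1, 3))) = Mul(Mul(Mul(9, Pow(6, -1), 8), 3), Add(-4, -3)) = Mul(Mul(Mul(9, Rational(1, 6), 8), 3), -7) = Mul(Mul(12, 3), -7) = Mul(36, -7) = -252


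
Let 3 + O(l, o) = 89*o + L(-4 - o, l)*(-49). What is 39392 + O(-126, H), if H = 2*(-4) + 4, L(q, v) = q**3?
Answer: 39033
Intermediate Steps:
H = -4 (H = -8 + 4 = -4)
O(l, o) = -3 - 49*(-4 - o)**3 + 89*o (O(l, o) = -3 + (89*o + (-4 - o)**3*(-49)) = -3 + (89*o - 49*(-4 - o)**3) = -3 + (-49*(-4 - o)**3 + 89*o) = -3 - 49*(-4 - o)**3 + 89*o)
39392 + O(-126, H) = 39392 + (-3 + 49*(4 - 4)**3 + 89*(-4)) = 39392 + (-3 + 49*0**3 - 356) = 39392 + (-3 + 49*0 - 356) = 39392 + (-3 + 0 - 356) = 39392 - 359 = 39033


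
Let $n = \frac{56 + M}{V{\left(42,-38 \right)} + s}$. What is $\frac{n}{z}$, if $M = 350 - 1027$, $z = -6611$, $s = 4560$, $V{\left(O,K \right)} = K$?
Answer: $\frac{621}{29894942} \approx 2.0773 \cdot 10^{-5}$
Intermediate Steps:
$M = -677$
$n = - \frac{621}{4522}$ ($n = \frac{56 - 677}{-38 + 4560} = - \frac{621}{4522} \approx -0.13733$)
$\frac{n}{z} = - \frac{621}{4522 \left(-6611\right)} = \left(- \frac{621}{4522}\right) \left(- \frac{1}{6611}\right) = \frac{621}{29894942}$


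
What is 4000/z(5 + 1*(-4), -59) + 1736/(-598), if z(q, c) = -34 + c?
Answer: -1276724/27807 ≈ -45.914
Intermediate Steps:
4000/z(5 + 1*(-4), -59) + 1736/(-598) = 4000/(-34 - 59) + 1736/(-598) = 4000/(-93) + 1736*(-1/598) = 4000*(-1/93) - 868/299 = -4000/93 - 868/299 = -1276724/27807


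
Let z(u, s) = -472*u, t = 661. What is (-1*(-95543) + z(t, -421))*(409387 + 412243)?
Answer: -177840991870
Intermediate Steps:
(-1*(-95543) + z(t, -421))*(409387 + 412243) = (-1*(-95543) - 472*661)*(409387 + 412243) = (95543 - 311992)*821630 = -216449*821630 = -177840991870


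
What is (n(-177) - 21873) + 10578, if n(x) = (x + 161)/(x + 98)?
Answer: -892289/79 ≈ -11295.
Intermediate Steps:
n(x) = (161 + x)/(98 + x)
(n(-177) - 21873) + 10578 = ((161 - 177)/(98 - 177) - 21873) + 10578 = (-16/(-79) - 21873) + 10578 = (-1/79*(-16) - 21873) + 10578 = (16/79 - 21873) + 10578 = -1727951/79 + 10578 = -892289/79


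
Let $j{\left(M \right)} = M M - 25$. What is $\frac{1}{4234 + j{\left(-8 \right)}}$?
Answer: $\frac{1}{4273} \approx 0.00023403$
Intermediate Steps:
$j{\left(M \right)} = -25 + M^{2}$ ($j{\left(M \right)} = M^{2} - 25 = -25 + M^{2}$)
$\frac{1}{4234 + j{\left(-8 \right)}} = \frac{1}{4234 - \left(25 - \left(-8\right)^{2}\right)} = \frac{1}{4234 + \left(-25 + 64\right)} = \frac{1}{4234 + 39} = \frac{1}{4273}$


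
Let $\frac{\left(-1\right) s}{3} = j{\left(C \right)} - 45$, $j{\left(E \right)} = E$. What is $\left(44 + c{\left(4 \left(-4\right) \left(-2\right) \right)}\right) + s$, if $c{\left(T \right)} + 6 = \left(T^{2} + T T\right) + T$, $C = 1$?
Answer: $2250$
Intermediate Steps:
$c{\left(T \right)} = -6 + T + 2 T^{2}$ ($c{\left(T \right)} = -6 + \left(\left(T^{2} + T T\right) + T\right) = -6 + \left(\left(T^{2} + T^{2}\right) + T\right) = -6 + \left(2 T^{2} + T\right) = -6 + \left(T + 2 T^{2}\right) = -6 + T + 2 T^{2}$)
$s = 132$ ($s = - 3 \left(1 - 45\right) = \left(-3\right) \left(-44\right) = 132$)
$\left(44 + c{\left(4 \left(-4\right) \left(-2\right) \right)}\right) + s = \left(44 + \left(-6 + 4 \left(-4\right) \left(-2\right) + 2 \left(4 \left(-4\right) \left(-2\right)\right)^{2}\right)\right) + 132 = \left(44 - \left(-26 - 2048\right)\right) + 132 = \left(44 + \left(-6 + 32 + 2 \cdot 32^{2}\right)\right) + 132 = \left(44 + \left(-6 + 32 + 2 \cdot 1024\right)\right) + 132 = \left(44 + \left(-6 + 32 + 2048\right)\right) + 132 = \left(44 + 2074\right) + 132 = 2118 + 132 = 2250$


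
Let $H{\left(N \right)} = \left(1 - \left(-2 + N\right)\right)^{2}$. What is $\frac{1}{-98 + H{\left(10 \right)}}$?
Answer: $- \frac{1}{49} \approx -0.020408$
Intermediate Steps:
$H{\left(N \right)} = \left(3 - N\right)^{2}$
$\frac{1}{-98 + H{\left(10 \right)}} = \frac{1}{-98 + \left(-3 + 10\right)^{2}} = \frac{1}{-98 + 7^{2}} = \frac{1}{-98 + 49} = \frac{1}{-49} = - \frac{1}{49}$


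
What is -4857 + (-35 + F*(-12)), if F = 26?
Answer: -5204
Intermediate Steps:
-4857 + (-35 + F*(-12)) = -4857 + (-35 + 26*(-12)) = -4857 + (-35 - 312) = -4857 - 347 = -5204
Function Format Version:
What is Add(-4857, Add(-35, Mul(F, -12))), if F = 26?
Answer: -5204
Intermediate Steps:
Add(-4857, Add(-35, Mul(F, -12))) = Add(-4857, Add(-35, Mul(26, -12))) = Add(-4857, Add(-35, -312)) = Add(-4857, -347) = -5204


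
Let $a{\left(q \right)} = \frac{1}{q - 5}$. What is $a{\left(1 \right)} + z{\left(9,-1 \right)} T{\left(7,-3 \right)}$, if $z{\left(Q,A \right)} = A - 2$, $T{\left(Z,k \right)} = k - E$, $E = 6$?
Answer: $\frac{107}{4} \approx 26.75$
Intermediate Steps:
$a{\left(q \right)} = \frac{1}{-5 + q}$
$T{\left(Z,k \right)} = -6 + k$ ($T{\left(Z,k \right)} = k - 6 = -6 + k$)
$z{\left(Q,A \right)} = -2 + A$ ($z{\left(Q,A \right)} = A - 2 = -2 + A$)
$a{\left(1 \right)} + z{\left(9,-1 \right)} T{\left(7,-3 \right)} = \frac{1}{-5 + 1} + \left(-2 - 1\right) \left(-6 - 3\right) = \frac{1}{-4} - -27 = - \frac{1}{4} + 27 = \frac{107}{4}$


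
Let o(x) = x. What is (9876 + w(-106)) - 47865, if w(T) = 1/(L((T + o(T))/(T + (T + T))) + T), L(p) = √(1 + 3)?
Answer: -3950857/104 ≈ -37989.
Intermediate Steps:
L(p) = 2 (L(p) = √4 = 2)
w(T) = 1/(2 + T)
(9876 + w(-106)) - 47865 = (9876 + 1/(2 - 106)) - 47865 = (9876 + 1/(-104)) - 47865 = (9876 - 1/104) - 47865 = 1027103/104 - 47865 = -3950857/104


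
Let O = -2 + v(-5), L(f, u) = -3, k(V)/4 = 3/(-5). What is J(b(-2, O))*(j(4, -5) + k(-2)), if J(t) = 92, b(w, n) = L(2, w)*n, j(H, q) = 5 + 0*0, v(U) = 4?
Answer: 1196/5 ≈ 239.20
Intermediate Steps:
k(V) = -12/5 (k(V) = 4*(3/(-5)) = 4*(3*(-⅕)) = 4*(-⅗) = -12/5)
j(H, q) = 5 (j(H, q) = 5 + 0 = 5)
O = 2 (O = -2 + 4 = 2)
b(w, n) = -3*n
J(b(-2, O))*(j(4, -5) + k(-2)) = 92*(5 - 12/5) = 92*(13/5) = 1196/5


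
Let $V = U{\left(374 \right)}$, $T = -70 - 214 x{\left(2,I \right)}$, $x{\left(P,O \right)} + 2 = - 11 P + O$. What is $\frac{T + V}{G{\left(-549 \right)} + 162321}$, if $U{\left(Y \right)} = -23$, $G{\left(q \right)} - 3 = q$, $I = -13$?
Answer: $\frac{313}{6471} \approx 0.04837$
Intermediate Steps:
$x{\left(P,O \right)} = -2 + O - 11 P$ ($x{\left(P,O \right)} = -2 + \left(- 11 P + O\right) = -2 + \left(O - 11 P\right) = -2 + O - 11 P$)
$G{\left(q \right)} = 3 + q$
$T = 7848$ ($T = -70 - 214 \left(-2 - 13 - 22\right) = -70 - -7918 = -70 + 7918 = 7848$)
$V = -23$
$\frac{T + V}{G{\left(-549 \right)} + 162321} = \frac{7848 - 23}{\left(3 - 549\right) + 162321} = \frac{7825}{-546 + 162321} = \frac{7825}{161775} = 7825 \cdot \frac{1}{161775} = \frac{313}{6471}$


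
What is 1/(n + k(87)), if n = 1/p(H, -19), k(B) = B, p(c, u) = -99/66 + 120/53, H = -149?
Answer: 81/7153 ≈ 0.011324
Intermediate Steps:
p(c, u) = 81/106 (p(c, u) = -99*1/66 + 120*(1/53) = -3/2 + 120/53 = 81/106)
n = 106/81 (n = 1/(81/106) = 106/81 ≈ 1.3086)
1/(n + k(87)) = 1/(106/81 + 87) = 1/(7153/81) = 81/7153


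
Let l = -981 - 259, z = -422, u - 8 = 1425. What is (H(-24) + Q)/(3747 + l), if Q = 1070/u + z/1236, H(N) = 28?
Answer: 25155529/2220184158 ≈ 0.011330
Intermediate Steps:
u = 1433 (u = 8 + 1425 = 1433)
l = -1240
Q = 358897/885594 (Q = 1070/1433 - 422/1236 = 1070*(1/1433) - 422*1/1236 = 1070/1433 - 211/618 = 358897/885594 ≈ 0.40526)
(H(-24) + Q)/(3747 + l) = (28 + 358897/885594)/(3747 - 1240) = (25155529/885594)/2507 = (25155529/885594)*(1/2507) = 25155529/2220184158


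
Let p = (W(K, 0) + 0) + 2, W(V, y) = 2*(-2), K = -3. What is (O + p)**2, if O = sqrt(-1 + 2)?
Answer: 1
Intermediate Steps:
W(V, y) = -4
p = -2 (p = (-4 + 0) + 2 = -4 + 2 = -2)
O = 1 (O = sqrt(1) = 1)
(O + p)**2 = (1 - 2)**2 = (-1)**2 = 1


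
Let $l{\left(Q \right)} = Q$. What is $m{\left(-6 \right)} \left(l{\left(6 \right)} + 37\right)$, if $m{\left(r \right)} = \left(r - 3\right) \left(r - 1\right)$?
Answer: $2709$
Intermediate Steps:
$m{\left(r \right)} = \left(-1 + r\right) \left(-3 + r\right)$ ($m{\left(r \right)} = \left(-3 + r\right) \left(-1 + r\right) = \left(-1 + r\right) \left(-3 + r\right)$)
$m{\left(-6 \right)} \left(l{\left(6 \right)} + 37\right) = \left(3 + \left(-6\right)^{2} - -24\right) \left(6 + 37\right) = \left(3 + 36 + 24\right) 43 = 63 \cdot 43 = 2709$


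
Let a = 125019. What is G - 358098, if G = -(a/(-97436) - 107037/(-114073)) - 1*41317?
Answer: -4439420731320365/11114816828 ≈ -3.9941e+5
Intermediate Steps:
G = -459227054847221/11114816828 (G = -(125019/(-97436) - 107037/(-114073)) - 1*41317 = -(125019*(-1/97436) - 107037*(-1/114073)) - 41317 = -(-125019/97436 + 107037/114073) - 41317 = -1*(-3832035255/11114816828) - 41317 = 3832035255/11114816828 - 41317 = -459227054847221/11114816828 ≈ -41317.)
G - 358098 = -459227054847221/11114816828 - 358098 = -4439420731320365/11114816828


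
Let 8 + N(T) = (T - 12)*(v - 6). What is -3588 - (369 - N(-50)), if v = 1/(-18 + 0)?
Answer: -32306/9 ≈ -3589.6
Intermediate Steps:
v = -1/18 (v = 1/(-18) = -1/18 ≈ -0.055556)
N(T) = 194/3 - 109*T/18 (N(T) = -8 + (T - 12)*(-1/18 - 6) = -8 + (-12 + T)*(-109/18) = -8 + (218/3 - 109*T/18) = 194/3 - 109*T/18)
-3588 - (369 - N(-50)) = -3588 - (369 - (194/3 - 109/18*(-50))) = -3588 - (369 - (194/3 + 2725/9)) = -3588 - (369 - 1*3307/9) = -3588 - (369 - 3307/9) = -3588 - 1*14/9 = -3588 - 14/9 = -32306/9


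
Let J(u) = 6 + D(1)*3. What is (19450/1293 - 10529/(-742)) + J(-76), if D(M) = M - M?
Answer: 33802333/959406 ≈ 35.233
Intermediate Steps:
D(M) = 0
J(u) = 6 (J(u) = 6 + 0*3 = 6 + 0 = 6)
(19450/1293 - 10529/(-742)) + J(-76) = (19450/1293 - 10529/(-742)) + 6 = (19450*(1/1293) - 10529*(-1/742)) + 6 = (19450/1293 + 10529/742) + 6 = 28045897/959406 + 6 = 33802333/959406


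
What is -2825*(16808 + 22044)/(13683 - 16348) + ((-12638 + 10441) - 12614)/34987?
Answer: 768005037797/18648071 ≈ 41184.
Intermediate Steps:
-2825*(16808 + 22044)/(13683 - 16348) + ((-12638 + 10441) - 12614)/34987 = -2825/((-2665/38852)) + (-2197 - 12614)*(1/34987) = -2825/((-2665*1/38852)) - 14811*1/34987 = -2825/(-2665/38852) - 14811/34987 = -2825*(-38852/2665) - 14811/34987 = 21951380/533 - 14811/34987 = 768005037797/18648071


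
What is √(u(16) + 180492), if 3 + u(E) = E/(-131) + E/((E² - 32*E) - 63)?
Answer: √315191343633969/41789 ≈ 424.84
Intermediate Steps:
u(E) = -3 - E/131 + E/(-63 + E² - 32*E) (u(E) = -3 + (E/(-131) + E/((E² - 32*E) - 63)) = -3 + (E*(-1/131) + E/(-63 + E² - 32*E)) = -3 + (-E/131 + E/(-63 + E² - 32*E)) = -3 - E/131 + E/(-63 + E² - 32*E))
√(u(16) + 180492) = √((-24759 + 16³ - 12770*16 + 361*16²)/(131*(63 - 1*16² + 32*16)) + 180492) = √((-24759 + 4096 - 204320 + 361*256)/(131*(63 - 1*256 + 512)) + 180492) = √((-24759 + 4096 - 204320 + 92416)/(131*(63 - 256 + 512)) + 180492) = √((1/131)*(-132567)/319 + 180492) = √((1/131)*(1/319)*(-132567) + 180492) = √(-132567/41789 + 180492) = √(7542447621/41789) = √315191343633969/41789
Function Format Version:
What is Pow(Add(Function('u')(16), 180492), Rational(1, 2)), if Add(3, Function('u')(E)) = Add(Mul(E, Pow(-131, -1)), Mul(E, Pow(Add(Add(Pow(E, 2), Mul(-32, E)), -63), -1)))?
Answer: Mul(Rational(1, 41789), Pow(315191343633969, Rational(1, 2))) ≈ 424.84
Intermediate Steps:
Function('u')(E) = Add(-3, Mul(Rational(-1, 131), E), Mul(E, Pow(Add(-63, Pow(E, 2), Mul(-32, E)), -1))) (Function('u')(E) = Add(-3, Add(Mul(E, Pow(-131, -1)), Mul(E, Pow(Add(Add(Pow(E, 2), Mul(-32, E)), -63), -1)))) = Add(-3, Add(Mul(E, Rational(-1, 131)), Mul(E, Pow(Add(-63, Pow(E, 2), Mul(-32, E)), -1)))) = Add(-3, Add(Mul(Rational(-1, 131), E), Mul(E, Pow(Add(-63, Pow(E, 2), Mul(-32, E)), -1)))) = Add(-3, Mul(Rational(-1, 131), E), Mul(E, Pow(Add(-63, Pow(E, 2), Mul(-32, E)), -1))))
Pow(Add(Function('u')(16), 180492), Rational(1, 2)) = Pow(Add(Mul(Rational(1, 131), Pow(Add(63, Mul(-1, Pow(16, 2)), Mul(32, 16)), -1), Add(-24759, Pow(16, 3), Mul(-12770, 16), Mul(361, Pow(16, 2)))), 180492), Rational(1, 2)) = Pow(Add(Mul(Rational(1, 131), Pow(Add(63, Mul(-1, 256), 512), -1), Add(-24759, 4096, -204320, Mul(361, 256))), 180492), Rational(1, 2)) = Pow(Add(Mul(Rational(1, 131), Pow(Add(63, -256, 512), -1), Add(-24759, 4096, -204320, 92416)), 180492), Rational(1, 2)) = Pow(Add(Mul(Rational(1, 131), Pow(319, -1), -132567), 180492), Rational(1, 2)) = Pow(Add(Mul(Rational(1, 131), Rational(1, 319), -132567), 180492), Rational(1, 2)) = Pow(Add(Rational(-132567, 41789), 180492), Rational(1, 2)) = Pow(Rational(7542447621, 41789), Rational(1, 2)) = Mul(Rational(1, 41789), Pow(315191343633969, Rational(1, 2)))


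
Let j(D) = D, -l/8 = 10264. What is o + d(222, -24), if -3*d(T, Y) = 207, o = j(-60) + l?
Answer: -82241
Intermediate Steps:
l = -82112 (l = -8*10264 = -82112)
o = -82172 (o = -60 - 82112 = -82172)
d(T, Y) = -69 (d(T, Y) = -⅓*207 = -69)
o + d(222, -24) = -82172 - 69 = -82241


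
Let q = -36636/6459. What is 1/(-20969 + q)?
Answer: -2153/45158469 ≈ -4.7677e-5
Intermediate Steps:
q = -12212/2153 (q = -36636*1/6459 = -12212/2153 ≈ -5.6721)
1/(-20969 + q) = 1/(-20969 - 12212/2153) = 1/(-45158469/2153) = -2153/45158469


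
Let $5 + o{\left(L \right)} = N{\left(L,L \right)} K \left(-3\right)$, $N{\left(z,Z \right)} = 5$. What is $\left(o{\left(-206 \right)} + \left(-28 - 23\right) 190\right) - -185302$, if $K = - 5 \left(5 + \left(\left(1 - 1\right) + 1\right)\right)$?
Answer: $176057$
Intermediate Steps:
$K = -30$ ($K = - 5 \left(5 + \left(0 + 1\right)\right) = - 5 \left(5 + 1\right) = \left(-5\right) 6 = -30$)
$o{\left(L \right)} = 445$ ($o{\left(L \right)} = -5 + 5 \left(-30\right) \left(-3\right) = -5 - -450 = -5 + 450 = 445$)
$\left(o{\left(-206 \right)} + \left(-28 - 23\right) 190\right) - -185302 = \left(445 + \left(-28 - 23\right) 190\right) - -185302 = \left(445 - 9690\right) + 185302 = -9245 + 185302 = 176057$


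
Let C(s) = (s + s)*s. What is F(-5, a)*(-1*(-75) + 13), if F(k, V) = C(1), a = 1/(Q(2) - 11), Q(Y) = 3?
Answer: 176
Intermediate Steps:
C(s) = 2*s² (C(s) = (2*s)*s = 2*s²)
a = -⅛ (a = 1/(3 - 11) = 1/(-8) = -⅛ ≈ -0.12500)
F(k, V) = 2 (F(k, V) = 2*1² = 2*1 = 2)
F(-5, a)*(-1*(-75) + 13) = 2*(-1*(-75) + 13) = 2*(75 + 13) = 2*88 = 176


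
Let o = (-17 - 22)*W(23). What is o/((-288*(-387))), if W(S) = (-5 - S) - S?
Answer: 221/12384 ≈ 0.017846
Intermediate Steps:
W(S) = -5 - 2*S
o = 1989 (o = (-17 - 22)*(-5 - 2*23) = -39*(-5 - 46) = -39*(-51) = 1989)
o/((-288*(-387))) = 1989/((-288*(-387))) = 1989/111456 = 1989*(1/111456) = 221/12384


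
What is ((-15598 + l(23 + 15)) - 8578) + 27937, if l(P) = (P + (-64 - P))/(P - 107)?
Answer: 259573/69 ≈ 3761.9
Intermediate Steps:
l(P) = -64/(-107 + P)
((-15598 + l(23 + 15)) - 8578) + 27937 = ((-15598 - 64/(-107 + (23 + 15))) - 8578) + 27937 = ((-15598 - 64/(-107 + 38)) - 8578) + 27937 = ((-15598 - 64/(-69)) - 8578) + 27937 = ((-15598 - 64*(-1/69)) - 8578) + 27937 = ((-15598 + 64/69) - 8578) + 27937 = (-1076198/69 - 8578) + 27937 = -1668080/69 + 27937 = 259573/69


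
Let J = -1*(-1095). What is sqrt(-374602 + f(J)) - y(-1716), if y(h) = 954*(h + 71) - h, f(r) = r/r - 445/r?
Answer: 1567614 + 2*I*sqrt(4491564513)/219 ≈ 1.5676e+6 + 612.05*I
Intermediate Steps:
J = 1095
f(r) = 1 - 445/r
y(h) = 67734 + 953*h (y(h) = 954*(71 + h) - h = (67734 + 954*h) - h = 67734 + 953*h)
sqrt(-374602 + f(J)) - y(-1716) = sqrt(-374602 + (-445 + 1095)/1095) - (67734 + 953*(-1716)) = sqrt(-374602 + (1/1095)*650) - (67734 - 1635348) = sqrt(-374602 + 130/219) - 1*(-1567614) = sqrt(-82037708/219) + 1567614 = 2*I*sqrt(4491564513)/219 + 1567614 = 1567614 + 2*I*sqrt(4491564513)/219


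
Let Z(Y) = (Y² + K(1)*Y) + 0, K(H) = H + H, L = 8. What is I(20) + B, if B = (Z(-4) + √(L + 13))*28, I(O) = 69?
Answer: 293 + 28*√21 ≈ 421.31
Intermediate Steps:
K(H) = 2*H
Z(Y) = Y² + 2*Y (Z(Y) = (Y² + (2*1)*Y) + 0 = (Y² + 2*Y) + 0 = Y² + 2*Y)
B = 224 + 28*√21 (B = (-4*(2 - 4) + √(8 + 13))*28 = (-4*(-2) + √21)*28 = (8 + √21)*28 = 224 + 28*√21 ≈ 352.31)
I(20) + B = 69 + (224 + 28*√21) = 293 + 28*√21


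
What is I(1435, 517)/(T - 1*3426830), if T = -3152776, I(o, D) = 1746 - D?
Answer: -1229/6579606 ≈ -0.00018679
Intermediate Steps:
I(1435, 517)/(T - 1*3426830) = (1746 - 1*517)/(-3152776 - 1*3426830) = (1746 - 517)/(-3152776 - 3426830) = 1229/(-6579606) = 1229*(-1/6579606) = -1229/6579606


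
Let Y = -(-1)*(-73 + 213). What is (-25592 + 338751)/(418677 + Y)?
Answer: 44737/59831 ≈ 0.74772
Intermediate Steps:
Y = 140 (Y = -(-1)*140 = -1*(-140) = 140)
(-25592 + 338751)/(418677 + Y) = (-25592 + 338751)/(418677 + 140) = 313159/418817 = 313159*(1/418817) = 44737/59831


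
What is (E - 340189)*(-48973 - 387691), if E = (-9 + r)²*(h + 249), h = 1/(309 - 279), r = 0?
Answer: 698700171436/5 ≈ 1.3974e+11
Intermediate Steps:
h = 1/30 ≈ 0.033333
E = 201717/10 (E = (-9 + 0)²*(1/30 + 249) = (-9)²*(7471/30) = 81*(7471/30) = 201717/10 ≈ 20172.)
(E - 340189)*(-48973 - 387691) = (201717/10 - 340189)*(-48973 - 387691) = -3200173/10*(-436664) = 698700171436/5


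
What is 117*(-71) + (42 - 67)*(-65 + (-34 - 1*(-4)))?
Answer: -5932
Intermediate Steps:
117*(-71) + (42 - 67)*(-65 + (-34 - 1*(-4))) = -8307 - 25*(-65 + (-34 + 4)) = -8307 - 25*(-65 - 30) = -8307 - 25*(-95) = -8307 + 2375 = -5932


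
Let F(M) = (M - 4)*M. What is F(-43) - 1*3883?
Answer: -1862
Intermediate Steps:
F(M) = M*(-4 + M) (F(M) = (-4 + M)*M = M*(-4 + M))
F(-43) - 1*3883 = -43*(-4 - 43) - 1*3883 = -43*(-47) - 3883 = 2021 - 3883 = -1862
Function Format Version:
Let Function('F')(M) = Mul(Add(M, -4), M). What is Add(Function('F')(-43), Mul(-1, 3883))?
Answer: -1862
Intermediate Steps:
Function('F')(M) = Mul(M, Add(-4, M)) (Function('F')(M) = Mul(Add(-4, M), M) = Mul(M, Add(-4, M)))
Add(Function('F')(-43), Mul(-1, 3883)) = Add(Mul(-43, Add(-4, -43)), Mul(-1, 3883)) = Add(Mul(-43, -47), -3883) = Add(2021, -3883) = -1862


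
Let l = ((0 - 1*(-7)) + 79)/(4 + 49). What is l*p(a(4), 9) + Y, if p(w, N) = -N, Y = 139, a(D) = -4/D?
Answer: 6593/53 ≈ 124.40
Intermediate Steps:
l = 86/53 (l = ((0 + 7) + 79)/53 = (7 + 79)*(1/53) = 86*(1/53) = 86/53 ≈ 1.6226)
l*p(a(4), 9) + Y = 86*(-1*9)/53 + 139 = (86/53)*(-9) + 139 = -774/53 + 139 = 6593/53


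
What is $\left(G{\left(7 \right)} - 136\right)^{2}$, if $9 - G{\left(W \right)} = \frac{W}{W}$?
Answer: $16384$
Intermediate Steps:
$G{\left(W \right)} = 8$ ($G{\left(W \right)} = 9 - \frac{W}{W} = 9 - 1 = 8$)
$\left(G{\left(7 \right)} - 136\right)^{2} = \left(8 - 136\right)^{2} = \left(-128\right)^{2} = 16384$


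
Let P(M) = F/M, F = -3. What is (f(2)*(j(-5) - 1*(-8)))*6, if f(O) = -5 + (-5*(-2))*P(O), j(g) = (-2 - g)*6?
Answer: -3120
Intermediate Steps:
j(g) = -12 - 6*g
P(M) = -3/M
f(O) = -5 - 30/O (f(O) = -5 + (-5*(-2))*(-3/O) = -5 + 10*(-3/O) = -5 - 30/O)
(f(2)*(j(-5) - 1*(-8)))*6 = ((-5 - 30/2)*((-12 - 6*(-5)) - 1*(-8)))*6 = ((-5 - 30*½)*((-12 + 30) + 8))*6 = ((-5 - 15)*(18 + 8))*6 = -20*26*6 = -520*6 = -3120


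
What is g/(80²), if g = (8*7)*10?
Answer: 7/80 ≈ 0.087500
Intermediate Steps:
g = 560 (g = 56*10 = 560)
g/(80²) = 560/(80²) = 560/6400 = 560*(1/6400) = 7/80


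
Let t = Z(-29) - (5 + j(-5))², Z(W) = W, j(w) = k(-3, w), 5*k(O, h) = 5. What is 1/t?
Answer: -1/65 ≈ -0.015385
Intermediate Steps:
k(O, h) = 1 (k(O, h) = (⅕)*5 = 1)
j(w) = 1
t = -65 (t = -29 - (5 + 1)² = -29 - 1*6² = -29 - 1*36 = -29 - 36 = -65)
1/t = 1/(-65) = -1/65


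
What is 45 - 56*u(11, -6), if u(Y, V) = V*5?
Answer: 1725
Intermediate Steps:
u(Y, V) = 5*V
45 - 56*u(11, -6) = 45 - 280*(-6) = 45 - 56*(-30) = 45 + 1680 = 1725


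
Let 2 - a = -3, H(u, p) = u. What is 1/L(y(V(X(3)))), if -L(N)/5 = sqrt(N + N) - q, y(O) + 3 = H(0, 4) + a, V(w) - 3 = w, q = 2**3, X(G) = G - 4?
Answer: 1/30 ≈ 0.033333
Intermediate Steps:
X(G) = -4 + G
q = 8
a = 5 (a = 2 - 1*(-3) = 2 + 3 = 5)
V(w) = 3 + w
y(O) = 2 (y(O) = -3 + (0 + 5) = -3 + 5 = 2)
L(N) = 40 - 5*sqrt(2)*sqrt(N) (L(N) = -5*(sqrt(N + N) - 1*8) = -5*(sqrt(2*N) - 8) = -5*(sqrt(2)*sqrt(N) - 8) = -5*(-8 + sqrt(2)*sqrt(N)) = 40 - 5*sqrt(2)*sqrt(N))
1/L(y(V(X(3)))) = 1/(40 - 5*sqrt(2)*sqrt(2)) = 1/(40 - 10) = 1/30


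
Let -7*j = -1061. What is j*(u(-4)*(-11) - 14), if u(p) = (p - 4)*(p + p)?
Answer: -761798/7 ≈ -1.0883e+5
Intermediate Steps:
j = 1061/7 (j = -1/7*(-1061) = 1061/7 ≈ 151.57)
u(p) = 2*p*(-4 + p) (u(p) = (-4 + p)*(2*p) = 2*p*(-4 + p))
j*(u(-4)*(-11) - 14) = 1061*((2*(-4)*(-4 - 4))*(-11) - 14)/7 = 1061*((2*(-4)*(-8))*(-11) - 14)/7 = 1061*(64*(-11) - 14)/7 = 1061*(-704 - 14)/7 = (1061/7)*(-718) = -761798/7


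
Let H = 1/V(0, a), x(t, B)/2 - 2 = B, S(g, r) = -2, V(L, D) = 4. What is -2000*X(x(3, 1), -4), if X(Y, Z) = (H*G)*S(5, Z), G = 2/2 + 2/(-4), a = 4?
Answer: 500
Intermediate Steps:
x(t, B) = 4 + 2*B
G = ½ (G = 2*(½) + 2*(-¼) = 1 - ½ = ½ ≈ 0.50000)
H = ¼ (H = 1/4 = 1*(¼) = ¼ ≈ 0.25000)
X(Y, Z) = -¼ (X(Y, Z) = ((¼)*(½))*(-2) = (⅛)*(-2) = -¼)
-2000*X(x(3, 1), -4) = -2000*(-¼) = 500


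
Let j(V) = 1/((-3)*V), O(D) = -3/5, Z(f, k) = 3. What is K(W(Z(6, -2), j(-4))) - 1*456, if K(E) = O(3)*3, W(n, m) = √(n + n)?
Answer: -2289/5 ≈ -457.80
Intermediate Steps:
O(D) = -⅗ (O(D) = -3*⅕ = -⅗)
j(V) = -1/(3*V)
W(n, m) = √2*√n (W(n, m) = √(2*n) = √2*√n)
K(E) = -9/5 (K(E) = -⅗*3 = -9/5)
K(W(Z(6, -2), j(-4))) - 1*456 = -9/5 - 1*456 = -9/5 - 456 = -2289/5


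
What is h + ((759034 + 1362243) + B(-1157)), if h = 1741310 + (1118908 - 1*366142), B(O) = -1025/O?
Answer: 5339964446/1157 ≈ 4.6154e+6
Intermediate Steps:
h = 2494076 (h = 1741310 + (1118908 - 366142) = 1741310 + 752766 = 2494076)
h + ((759034 + 1362243) + B(-1157)) = 2494076 + ((759034 + 1362243) - 1025/(-1157)) = 2494076 + (2121277 - 1025*(-1/1157)) = 2494076 + (2121277 + 1025/1157) = 2494076 + 2454318514/1157 = 5339964446/1157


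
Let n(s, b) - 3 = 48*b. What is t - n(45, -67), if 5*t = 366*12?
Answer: 20457/5 ≈ 4091.4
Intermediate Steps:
n(s, b) = 3 + 48*b
t = 4392/5 (t = (366*12)/5 = (⅕)*4392 = 4392/5 ≈ 878.40)
t - n(45, -67) = 4392/5 - (3 + 48*(-67)) = 4392/5 - (3 - 3216) = 4392/5 - 1*(-3213) = 4392/5 + 3213 = 20457/5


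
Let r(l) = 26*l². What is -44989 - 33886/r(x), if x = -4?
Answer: -9374655/208 ≈ -45070.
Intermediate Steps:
-44989 - 33886/r(x) = -44989 - 33886/(26*(-4)²) = -44989 - 33886/(26*16) = -44989 - 33886/416 = -44989 - 1*16943/208 = -44989 - 16943/208 = -9374655/208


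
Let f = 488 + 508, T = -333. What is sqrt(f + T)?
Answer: sqrt(663) ≈ 25.749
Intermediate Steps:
f = 996
sqrt(f + T) = sqrt(996 - 333) = sqrt(663)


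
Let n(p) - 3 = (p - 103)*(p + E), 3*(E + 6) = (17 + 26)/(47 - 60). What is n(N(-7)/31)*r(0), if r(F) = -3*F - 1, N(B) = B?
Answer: -28464437/37479 ≈ -759.48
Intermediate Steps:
E = -277/39 (E = -6 + ((17 + 26)/(47 - 60))/3 = -6 + (43/(-13))/3 = -6 + (43*(-1/13))/3 = -6 + (⅓)*(-43/13) = -6 - 43/39 = -277/39 ≈ -7.1026)
r(F) = -1 - 3*F
n(p) = 3 + (-103 + p)*(-277/39 + p) (n(p) = 3 + (p - 103)*(p - 277/39) = 3 + (-103 + p)*(-277/39 + p))
n(N(-7)/31)*r(0) = (28648/39 + (-7/31)² - (-30058)/(39*31))*(-1 - 3*0) = (28648/39 + (-7*1/31)² - (-30058)/(39*31))*(-1 + 0) = (28648/39 + (-7/31)² - 4294/39*(-7/31))*(-1) = (28648/39 + 49/961 + 30058/1209)*(-1) = (28464437/37479)*(-1) = -28464437/37479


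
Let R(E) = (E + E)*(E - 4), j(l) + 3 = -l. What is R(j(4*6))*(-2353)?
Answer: -3938922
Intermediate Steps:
j(l) = -3 - l
R(E) = 2*E*(-4 + E) (R(E) = (2*E)*(-4 + E) = 2*E*(-4 + E))
R(j(4*6))*(-2353) = (2*(-3 - 4*6)*(-4 + (-3 - 4*6)))*(-2353) = (2*(-3 - 1*24)*(-4 + (-3 - 1*24)))*(-2353) = (2*(-3 - 24)*(-4 + (-3 - 24)))*(-2353) = (2*(-27)*(-4 - 27))*(-2353) = (2*(-27)*(-31))*(-2353) = 1674*(-2353) = -3938922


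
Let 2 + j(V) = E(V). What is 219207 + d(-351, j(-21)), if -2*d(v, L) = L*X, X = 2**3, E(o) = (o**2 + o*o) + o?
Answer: 215771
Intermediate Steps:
E(o) = o + 2*o**2 (E(o) = (o**2 + o**2) + o = 2*o**2 + o = o + 2*o**2)
X = 8
j(V) = -2 + V*(1 + 2*V)
d(v, L) = -4*L (d(v, L) = -L*8/2 = -4*L)
219207 + d(-351, j(-21)) = 219207 - 4*(-2 - 21*(1 + 2*(-21))) = 219207 - 4*(-2 - 21*(1 - 42)) = 219207 - 4*(-2 - 21*(-41)) = 219207 - 4*(-2 + 861) = 219207 - 4*859 = 219207 - 3436 = 215771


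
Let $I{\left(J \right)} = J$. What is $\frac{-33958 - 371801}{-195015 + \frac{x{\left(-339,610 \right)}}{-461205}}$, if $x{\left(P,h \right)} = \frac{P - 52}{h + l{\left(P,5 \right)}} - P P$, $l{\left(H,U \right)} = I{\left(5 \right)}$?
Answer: $\frac{115089918950925}{55314193564319} \approx 2.0807$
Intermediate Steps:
$l{\left(H,U \right)} = 5$
$x{\left(P,h \right)} = - P^{2} + \frac{-52 + P}{5 + h}$ ($x{\left(P,h \right)} = \frac{P - 52}{h + 5} - P P = \frac{-52 + P}{5 + h} - P^{2} = - P^{2} + \frac{-52 + P}{5 + h}$)
$\frac{-33958 - 371801}{-195015 + \frac{x{\left(-339,610 \right)}}{-461205}} = \frac{-33958 - 371801}{-195015 + \frac{\frac{1}{5 + 610} \left(-52 - 339 - 5 \left(-339\right)^{2} - 610 \left(-339\right)^{2}\right)}{-461205}} = - \frac{405759}{-195015 + \frac{-52 - 339 - 574605 - 610 \cdot 114921}{615} \left(- \frac{1}{461205}\right)} = - \frac{405759}{-195015 + \frac{-52 - 339 - 574605 - 70101810}{615} \left(- \frac{1}{461205}\right)} = - \frac{405759}{-195015 + \frac{1}{615} \left(-70676806\right) \left(- \frac{1}{461205}\right)} = - \frac{405759}{-195015 - - \frac{70676806}{283641075}} = - \frac{405759}{-195015 + \frac{70676806}{283641075}} = - \frac{405759}{- \frac{55314193564319}{283641075}} = \left(-405759\right) \left(- \frac{283641075}{55314193564319}\right) = \frac{115089918950925}{55314193564319}$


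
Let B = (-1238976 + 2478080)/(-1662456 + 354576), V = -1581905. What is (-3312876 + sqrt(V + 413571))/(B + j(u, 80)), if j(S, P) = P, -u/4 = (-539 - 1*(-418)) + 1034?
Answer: -135401383215/3230978 + 163485*I*sqrt(1168334)/12923912 ≈ -41907.0 + 13.673*I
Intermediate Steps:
u = -3652 (u = -4*((-539 - 1*(-418)) + 1034) = -4*((-539 + 418) + 1034) = -4*(-121 + 1034) = -4*913 = -3652)
B = -154888/163485 (B = 1239104/(-1307880) = 1239104*(-1/1307880) = -154888/163485 ≈ -0.94741)
(-3312876 + sqrt(V + 413571))/(B + j(u, 80)) = (-3312876 + sqrt(-1581905 + 413571))/(-154888/163485 + 80) = (-3312876 + sqrt(-1168334))/(12923912/163485) = (-3312876 + I*sqrt(1168334))*(163485/12923912) = -135401383215/3230978 + 163485*I*sqrt(1168334)/12923912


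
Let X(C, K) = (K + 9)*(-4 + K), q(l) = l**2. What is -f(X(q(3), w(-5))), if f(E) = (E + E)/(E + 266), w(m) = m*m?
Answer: -51/35 ≈ -1.4571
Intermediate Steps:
w(m) = m**2
X(C, K) = (-4 + K)*(9 + K) (X(C, K) = (9 + K)*(-4 + K) = (-4 + K)*(9 + K))
f(E) = 2*E/(266 + E) (f(E) = (2*E)/(266 + E) = 2*E/(266 + E))
-f(X(q(3), w(-5))) = -2*(-36 + ((-5)**2)**2 + 5*(-5)**2)/(266 + (-36 + ((-5)**2)**2 + 5*(-5)**2)) = -2*(-36 + 25**2 + 5*25)/(266 + (-36 + 25**2 + 5*25)) = -2*(-36 + 625 + 125)/(266 + (-36 + 625 + 125)) = -2*714/(266 + 714) = -2*714/980 = -1*51/35 = -51/35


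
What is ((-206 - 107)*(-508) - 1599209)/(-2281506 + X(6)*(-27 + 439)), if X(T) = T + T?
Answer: 1440205/2276562 ≈ 0.63262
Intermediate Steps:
X(T) = 2*T
((-206 - 107)*(-508) - 1599209)/(-2281506 + X(6)*(-27 + 439)) = ((-206 - 107)*(-508) - 1599209)/(-2281506 + (2*6)*(-27 + 439)) = (-313*(-508) - 1599209)/(-2281506 + 12*412) = (159004 - 1599209)/(-2281506 + 4944) = -1440205/(-2276562) = -1440205*(-1/2276562) = 1440205/2276562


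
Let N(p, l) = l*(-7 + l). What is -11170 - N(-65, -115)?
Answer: -25200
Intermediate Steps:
-11170 - N(-65, -115) = -11170 - (-115)*(-7 - 115) = -11170 - (-115)*(-122) = -11170 - 1*14030 = -11170 - 14030 = -25200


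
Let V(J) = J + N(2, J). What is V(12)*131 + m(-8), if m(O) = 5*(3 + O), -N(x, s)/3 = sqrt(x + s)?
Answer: 1547 - 393*sqrt(14) ≈ 76.529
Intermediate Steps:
N(x, s) = -3*sqrt(s + x) (N(x, s) = -3*sqrt(x + s) = -3*sqrt(s + x))
m(O) = 15 + 5*O
V(J) = J - 3*sqrt(2 + J) (V(J) = J - 3*sqrt(J + 2) = J - 3*sqrt(2 + J))
V(12)*131 + m(-8) = (12 - 3*sqrt(2 + 12))*131 + (15 + 5*(-8)) = (12 - 3*sqrt(14))*131 + (15 - 40) = (1572 - 393*sqrt(14)) - 25 = 1547 - 393*sqrt(14)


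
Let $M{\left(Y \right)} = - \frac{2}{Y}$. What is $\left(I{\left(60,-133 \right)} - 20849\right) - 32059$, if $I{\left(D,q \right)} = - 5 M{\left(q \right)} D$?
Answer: $- \frac{7037364}{133} \approx -52913.0$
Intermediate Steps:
$I{\left(D,q \right)} = \frac{10 D}{q}$ ($I{\left(D,q \right)} = - 5 \left(- \frac{2}{q}\right) D = \frac{10}{q} D = \frac{10 D}{q}$)
$\left(I{\left(60,-133 \right)} - 20849\right) - 32059 = \left(10 \cdot 60 \frac{1}{-133} - 20849\right) - 32059 = \left(10 \cdot 60 \left(- \frac{1}{133}\right) - 20849\right) - 32059 = \left(- \frac{600}{133} - 20849\right) - 32059 = - \frac{2773517}{133} - 32059 = - \frac{7037364}{133}$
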